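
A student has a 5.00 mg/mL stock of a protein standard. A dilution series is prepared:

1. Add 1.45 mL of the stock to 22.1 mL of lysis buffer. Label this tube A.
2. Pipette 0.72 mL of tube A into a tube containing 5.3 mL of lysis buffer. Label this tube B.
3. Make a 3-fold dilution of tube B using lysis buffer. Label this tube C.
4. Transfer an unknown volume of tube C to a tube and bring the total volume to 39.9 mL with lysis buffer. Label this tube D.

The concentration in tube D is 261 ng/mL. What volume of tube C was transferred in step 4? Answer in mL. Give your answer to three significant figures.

0.848 mL

Step 1: 1.45 mL + 22.1 mL = 23.55 mL total → factor 23.55/1.45 = 16.241
Step 2: 0.72 mL + 5.3 mL = 6.02 mL total → factor 6.02/0.72 = 8.3611
Step 3: 3-fold → factor 3
Step 4: v brought to 39.9 mL → factor = 39.9 mL/v
Product of known-step factors = 407.39
Overall factor = 5.00 mg/mL / (261 ng/mL) = 19157
Step-4 factor = 19157 / 407.39 = 47.024
v = 39.9 mL / 47.024 = 0.848 mL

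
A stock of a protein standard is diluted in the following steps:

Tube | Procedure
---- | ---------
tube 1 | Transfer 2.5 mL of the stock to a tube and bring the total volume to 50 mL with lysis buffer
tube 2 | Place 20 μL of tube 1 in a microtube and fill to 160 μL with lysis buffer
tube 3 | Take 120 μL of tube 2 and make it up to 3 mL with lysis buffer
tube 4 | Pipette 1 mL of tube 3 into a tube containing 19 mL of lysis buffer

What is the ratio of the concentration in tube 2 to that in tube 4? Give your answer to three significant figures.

Step 1: 2.5 mL brought to 50 mL → factor 50/2.5 = 20
Step 2: 20 μL brought to 160 μL → factor 160/20 = 8
Step 3: 120 μL brought to 3 mL → factor 3000/120 = 25
Step 4: 1 mL + 19 mL = 20 mL total → factor 20/1 = 20
Dilution factor to tube 2 = 160; to tube 4 = 80000
[tube 2]/[tube 4] = (factor to tube 4)/(factor to tube 2) = 80000/160 = 500

500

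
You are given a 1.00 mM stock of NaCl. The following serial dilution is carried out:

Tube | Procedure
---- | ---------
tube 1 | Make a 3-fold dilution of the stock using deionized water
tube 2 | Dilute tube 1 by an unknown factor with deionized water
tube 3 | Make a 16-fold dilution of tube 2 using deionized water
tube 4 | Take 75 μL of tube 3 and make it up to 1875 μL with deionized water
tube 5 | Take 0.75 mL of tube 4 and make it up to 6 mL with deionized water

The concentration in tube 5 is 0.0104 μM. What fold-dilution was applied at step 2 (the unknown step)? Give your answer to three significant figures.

10.0-fold

Step 1: 3-fold → factor 3
Step 2: unknown factor x
Step 3: 16-fold → factor 16
Step 4: 75 μL brought to 1875 μL → factor 1875/75 = 25
Step 5: 0.75 mL brought to 6 mL → factor 6/0.75 = 8
Product of known-step factors = 9600
Overall factor = 1.00 mM / (0.0104 μM) = 96154
x = 96154 / 9600 = 10.0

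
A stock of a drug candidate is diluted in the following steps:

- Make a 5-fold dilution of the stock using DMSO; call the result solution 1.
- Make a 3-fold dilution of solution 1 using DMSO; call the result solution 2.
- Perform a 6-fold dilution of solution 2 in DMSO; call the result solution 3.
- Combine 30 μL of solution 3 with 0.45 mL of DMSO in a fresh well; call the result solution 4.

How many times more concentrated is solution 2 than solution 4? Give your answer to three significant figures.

Step 1: 5-fold → factor 5
Step 2: 3-fold → factor 3
Step 3: 6-fold → factor 6
Step 4: 30 μL + 0.45 mL = 480 μL total → factor 480/30 = 16
Dilution factor to solution 2 = 15; to solution 4 = 1440
[solution 2]/[solution 4] = (factor to solution 4)/(factor to solution 2) = 1440/15 = 96.0

96.0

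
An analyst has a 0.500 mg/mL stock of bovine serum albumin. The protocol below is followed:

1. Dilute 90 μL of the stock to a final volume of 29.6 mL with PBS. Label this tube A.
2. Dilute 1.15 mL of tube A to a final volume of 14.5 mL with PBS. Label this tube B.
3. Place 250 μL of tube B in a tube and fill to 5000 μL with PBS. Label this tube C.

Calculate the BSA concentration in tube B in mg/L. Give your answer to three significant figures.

Step 1: 90 μL brought to 29.6 mL → factor 29600/90 = 328.89
Step 2: 1.15 mL brought to 14.5 mL → factor 14.5/1.15 = 12.609
Dilution factor through tube B = 328.89 × 12.609 = 4146.9
[tube B] = 0.500 mg/mL / 4146.9 = 0.0001206 mg/mL = 0.121 mg/L

0.121 mg/L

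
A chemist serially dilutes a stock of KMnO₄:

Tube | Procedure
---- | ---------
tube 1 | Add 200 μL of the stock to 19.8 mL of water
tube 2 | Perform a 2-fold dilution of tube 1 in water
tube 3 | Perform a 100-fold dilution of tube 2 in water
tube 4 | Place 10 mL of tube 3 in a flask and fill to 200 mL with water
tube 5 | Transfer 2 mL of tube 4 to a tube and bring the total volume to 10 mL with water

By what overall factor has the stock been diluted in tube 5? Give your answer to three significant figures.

2.00 × 10^6

Step 1: 200 μL + 19.8 mL = 20000 μL total → factor 20000/200 = 100
Step 2: 2-fold → factor 2
Step 3: 100-fold → factor 100
Step 4: 10 mL brought to 200 mL → factor 200/10 = 20
Step 5: 2 mL brought to 10 mL → factor 10/2 = 5
Overall dilution factor = 100 × 2 × 100 × 20 × 5 = 2 × 10^6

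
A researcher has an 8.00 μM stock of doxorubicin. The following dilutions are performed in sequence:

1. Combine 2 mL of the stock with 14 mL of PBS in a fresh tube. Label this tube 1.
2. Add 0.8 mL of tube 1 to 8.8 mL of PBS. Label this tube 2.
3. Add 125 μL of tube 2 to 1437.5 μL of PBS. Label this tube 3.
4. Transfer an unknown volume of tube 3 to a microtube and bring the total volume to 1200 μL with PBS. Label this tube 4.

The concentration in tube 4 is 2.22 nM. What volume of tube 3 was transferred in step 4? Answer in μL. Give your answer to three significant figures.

Step 1: 2 mL + 14 mL = 16 mL total → factor 16/2 = 8
Step 2: 0.8 mL + 8.8 mL = 9.6 mL total → factor 9.6/0.8 = 12
Step 3: 125 μL + 1437.5 μL = 1562.5 μL total → factor 1562.5/125 = 12.5
Step 4: v brought to 1200 μL → factor = 1200 μL/v
Product of known-step factors = 1200
Overall factor = 8.00 μM / (2.22 nM) = 3603.6
Step-4 factor = 3603.6 / 1200 = 3.003
v = 1200 μL / 3.003 = 400 μL

400 μL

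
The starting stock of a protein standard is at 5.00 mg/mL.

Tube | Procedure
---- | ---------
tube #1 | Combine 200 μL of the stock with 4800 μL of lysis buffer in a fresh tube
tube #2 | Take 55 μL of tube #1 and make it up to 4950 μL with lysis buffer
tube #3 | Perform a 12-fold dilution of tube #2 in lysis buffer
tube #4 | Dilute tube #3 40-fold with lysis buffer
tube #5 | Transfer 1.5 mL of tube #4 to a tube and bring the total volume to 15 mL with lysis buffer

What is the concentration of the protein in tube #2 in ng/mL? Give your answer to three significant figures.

2.22 × 10^3 ng/mL

Step 1: 200 μL + 4800 μL = 5000 μL total → factor 5000/200 = 25
Step 2: 55 μL brought to 4950 μL → factor 4950/55 = 90
Dilution factor through tube #2 = 25 × 90 = 2250
[tube #2] = 5.00 mg/mL / 2250 = 0.002222 mg/mL = 2.22 × 10^3 ng/mL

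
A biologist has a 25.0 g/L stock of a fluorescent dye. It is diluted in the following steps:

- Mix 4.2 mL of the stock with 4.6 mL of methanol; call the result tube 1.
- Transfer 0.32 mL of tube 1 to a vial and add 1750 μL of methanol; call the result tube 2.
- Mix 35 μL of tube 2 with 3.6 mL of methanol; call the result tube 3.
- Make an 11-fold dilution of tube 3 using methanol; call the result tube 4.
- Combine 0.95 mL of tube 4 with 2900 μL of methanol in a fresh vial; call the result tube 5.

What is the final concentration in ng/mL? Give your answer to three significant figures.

398 ng/mL

Step 1: 4.2 mL + 4.6 mL = 8.8 mL total → factor 8.8/4.2 = 2.0952
Step 2: 0.32 mL + 1750 μL = 2.07 mL total → factor 2.07/0.32 = 6.4688
Step 3: 35 μL + 3.6 mL = 3635 μL total → factor 3635/35 = 103.86
Step 4: 11-fold → factor 11
Step 5: 0.95 mL + 2900 μL = 3.85 mL total → factor 3.85/0.95 = 4.0526
Overall dilution factor = 2.0952 × 6.4688 × 103.86 × 11 × 4.0526 = 62751
Final = 25.0 g/L / 62751 = 0.0003984 g/L = 398 ng/mL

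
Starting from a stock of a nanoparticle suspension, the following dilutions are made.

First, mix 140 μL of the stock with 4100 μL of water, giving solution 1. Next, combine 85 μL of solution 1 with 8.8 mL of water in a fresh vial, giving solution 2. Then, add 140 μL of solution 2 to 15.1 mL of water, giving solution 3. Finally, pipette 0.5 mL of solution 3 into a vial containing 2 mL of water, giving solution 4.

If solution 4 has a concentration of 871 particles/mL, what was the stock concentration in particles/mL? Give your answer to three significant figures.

1.50 × 10^9 particles/mL

Step 1: 140 μL + 4100 μL = 4240 μL total → factor 4240/140 = 30.286
Step 2: 85 μL + 8.8 mL = 8885 μL total → factor 8885/85 = 104.53
Step 3: 140 μL + 15.1 mL = 15240 μL total → factor 15240/140 = 108.86
Step 4: 0.5 mL + 2 mL = 2.5 mL total → factor 2.5/0.5 = 5
Overall dilution factor = 30.286 × 104.53 × 108.86 × 5 = 1.7231 × 10^6
Stock = 871 particles/mL × 1.7231 × 10^6 = 1.50 × 10^9 particles/mL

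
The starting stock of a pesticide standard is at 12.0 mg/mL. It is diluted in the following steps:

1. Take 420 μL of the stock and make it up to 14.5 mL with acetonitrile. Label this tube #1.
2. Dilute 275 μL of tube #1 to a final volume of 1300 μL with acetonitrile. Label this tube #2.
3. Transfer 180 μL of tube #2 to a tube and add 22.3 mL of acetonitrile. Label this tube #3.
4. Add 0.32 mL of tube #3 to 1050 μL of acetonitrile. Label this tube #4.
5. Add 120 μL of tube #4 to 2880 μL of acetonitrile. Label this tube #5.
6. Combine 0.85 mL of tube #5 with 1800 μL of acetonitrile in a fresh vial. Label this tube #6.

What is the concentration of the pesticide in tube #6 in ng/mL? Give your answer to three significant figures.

Step 1: 420 μL brought to 14.5 mL → factor 14500/420 = 34.524
Step 2: 275 μL brought to 1300 μL → factor 1300/275 = 4.7273
Step 3: 180 μL + 22.3 mL = 22480 μL total → factor 22480/180 = 124.89
Step 4: 0.32 mL + 1050 μL = 1.37 mL total → factor 1.37/0.32 = 4.2812
Step 5: 120 μL + 2880 μL = 3000 μL total → factor 3000/120 = 25
Step 6: 0.85 mL + 1800 μL = 2.65 mL total → factor 2.65/0.85 = 3.1176
Overall dilution factor = 34.524 × 4.7273 × 124.89 × 4.2812 × 25 × 3.1176 = 6.8013 × 10^6
Final = 12.0 mg/mL / 6.8013 × 10^6 = 1.764 × 10^-6 mg/mL = 1.76 ng/mL

1.76 ng/mL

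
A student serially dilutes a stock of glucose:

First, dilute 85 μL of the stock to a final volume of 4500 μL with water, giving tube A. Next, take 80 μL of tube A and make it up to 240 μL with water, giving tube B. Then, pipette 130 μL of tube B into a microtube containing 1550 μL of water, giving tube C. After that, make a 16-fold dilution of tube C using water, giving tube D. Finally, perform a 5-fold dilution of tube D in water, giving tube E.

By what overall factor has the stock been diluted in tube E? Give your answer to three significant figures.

Step 1: 85 μL brought to 4500 μL → factor 4500/85 = 52.941
Step 2: 80 μL brought to 240 μL → factor 240/80 = 3
Step 3: 130 μL + 1550 μL = 1680 μL total → factor 1680/130 = 12.923
Step 4: 16-fold → factor 16
Step 5: 5-fold → factor 5
Overall dilution factor = 52.941 × 3 × 12.923 × 16 × 5 = 1.642 × 10^5

1.64 × 10^5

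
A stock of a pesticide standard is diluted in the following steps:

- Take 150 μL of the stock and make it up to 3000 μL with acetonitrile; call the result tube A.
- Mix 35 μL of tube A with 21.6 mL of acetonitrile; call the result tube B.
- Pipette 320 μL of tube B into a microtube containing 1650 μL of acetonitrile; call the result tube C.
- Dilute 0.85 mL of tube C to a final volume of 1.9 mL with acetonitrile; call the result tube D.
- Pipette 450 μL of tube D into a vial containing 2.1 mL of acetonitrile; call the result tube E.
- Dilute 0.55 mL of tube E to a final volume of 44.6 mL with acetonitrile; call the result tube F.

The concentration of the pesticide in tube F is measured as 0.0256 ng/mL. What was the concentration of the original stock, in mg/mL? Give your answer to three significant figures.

2.00 mg/mL

Step 1: 150 μL brought to 3000 μL → factor 3000/150 = 20
Step 2: 35 μL + 21.6 mL = 21635 μL total → factor 21635/35 = 618.14
Step 3: 320 μL + 1650 μL = 1970 μL total → factor 1970/320 = 6.1562
Step 4: 0.85 mL brought to 1.9 mL → factor 1.9/0.85 = 2.2353
Step 5: 450 μL + 2.1 mL = 2550 μL total → factor 2550/450 = 5.6667
Step 6: 0.55 mL brought to 44.6 mL → factor 44.6/0.55 = 81.091
Overall dilution factor = 20 × 618.14 × 6.1562 × 2.2353 × 5.6667 × 81.091 = 7.8175 × 10^7
Stock = 0.0256 ng/mL × 7.8175 × 10^7 = 2.001 × 10^6 ng/mL = 2.00 mg/mL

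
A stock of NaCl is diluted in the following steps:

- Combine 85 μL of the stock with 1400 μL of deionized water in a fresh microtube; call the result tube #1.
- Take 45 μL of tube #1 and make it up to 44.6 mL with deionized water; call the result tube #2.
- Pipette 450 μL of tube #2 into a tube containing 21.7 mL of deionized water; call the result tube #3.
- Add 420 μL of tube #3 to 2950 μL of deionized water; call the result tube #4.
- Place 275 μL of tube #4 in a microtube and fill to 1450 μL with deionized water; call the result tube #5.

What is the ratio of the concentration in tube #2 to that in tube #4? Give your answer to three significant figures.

395

Step 1: 85 μL + 1400 μL = 1485 μL total → factor 1485/85 = 17.471
Step 2: 45 μL brought to 44.6 mL → factor 44600/45 = 991.11
Step 3: 450 μL + 21.7 mL = 22150 μL total → factor 22150/450 = 49.222
Step 4: 420 μL + 2950 μL = 3370 μL total → factor 3370/420 = 8.0238
Dilution factor to tube #2 = 17315; to tube #4 = 6.8387 × 10^6
[tube #2]/[tube #4] = (factor to tube #4)/(factor to tube #2) = 6.8387 × 10^6/17315 = 395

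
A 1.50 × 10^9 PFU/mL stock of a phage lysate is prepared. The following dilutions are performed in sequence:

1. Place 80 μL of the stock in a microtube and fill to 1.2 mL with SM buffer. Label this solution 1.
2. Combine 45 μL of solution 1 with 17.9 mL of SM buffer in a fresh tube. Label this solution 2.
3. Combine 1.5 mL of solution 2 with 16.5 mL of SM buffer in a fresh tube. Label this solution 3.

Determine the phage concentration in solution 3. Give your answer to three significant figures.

2.09 × 10^4 PFU/mL

Step 1: 80 μL brought to 1.2 mL → factor 1200/80 = 15
Step 2: 45 μL + 17.9 mL = 17945 μL total → factor 17945/45 = 398.78
Step 3: 1.5 mL + 16.5 mL = 18 mL total → factor 18/1.5 = 12
Overall dilution factor = 15 × 398.78 × 12 = 71780
Final = 1.50 × 10^9 PFU/mL / 71780 = 2.09 × 10^4 PFU/mL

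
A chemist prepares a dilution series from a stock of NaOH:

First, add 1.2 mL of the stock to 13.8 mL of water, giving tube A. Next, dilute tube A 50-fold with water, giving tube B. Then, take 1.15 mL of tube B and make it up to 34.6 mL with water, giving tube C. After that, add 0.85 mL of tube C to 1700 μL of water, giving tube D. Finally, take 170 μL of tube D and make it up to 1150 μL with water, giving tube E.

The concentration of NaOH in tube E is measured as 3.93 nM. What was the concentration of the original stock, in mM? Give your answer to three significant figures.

1.50 mM

Step 1: 1.2 mL + 13.8 mL = 15 mL total → factor 15/1.2 = 12.5
Step 2: 50-fold → factor 50
Step 3: 1.15 mL brought to 34.6 mL → factor 34.6/1.15 = 30.087
Step 4: 0.85 mL + 1700 μL = 2.55 mL total → factor 2.55/0.85 = 3
Step 5: 170 μL brought to 1150 μL → factor 1150/170 = 6.7647
Overall dilution factor = 12.5 × 50 × 30.087 × 3 × 6.7647 = 3.8162 × 10^5
Stock = 3.93 nM × 3.8162 × 10^5 = 1.500 × 10^6 nM = 1.50 mM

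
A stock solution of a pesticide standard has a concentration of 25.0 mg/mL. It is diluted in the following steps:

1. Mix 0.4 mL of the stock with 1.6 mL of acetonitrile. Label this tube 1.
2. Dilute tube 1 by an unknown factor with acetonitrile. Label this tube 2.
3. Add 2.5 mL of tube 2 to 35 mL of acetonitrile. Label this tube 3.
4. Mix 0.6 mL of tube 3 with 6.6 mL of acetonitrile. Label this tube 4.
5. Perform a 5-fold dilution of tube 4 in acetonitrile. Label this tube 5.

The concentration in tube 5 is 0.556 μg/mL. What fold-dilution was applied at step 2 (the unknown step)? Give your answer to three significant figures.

Step 1: 0.4 mL + 1.6 mL = 2 mL total → factor 2/0.4 = 5
Step 2: unknown factor x
Step 3: 2.5 mL + 35 mL = 37.5 mL total → factor 37.5/2.5 = 15
Step 4: 0.6 mL + 6.6 mL = 7.2 mL total → factor 7.2/0.6 = 12
Step 5: 5-fold → factor 5
Product of known-step factors = 4500
Overall factor = 25.0 mg/mL / (0.556 μg/mL) = 44964
x = 44964 / 4500 = 9.99

9.99-fold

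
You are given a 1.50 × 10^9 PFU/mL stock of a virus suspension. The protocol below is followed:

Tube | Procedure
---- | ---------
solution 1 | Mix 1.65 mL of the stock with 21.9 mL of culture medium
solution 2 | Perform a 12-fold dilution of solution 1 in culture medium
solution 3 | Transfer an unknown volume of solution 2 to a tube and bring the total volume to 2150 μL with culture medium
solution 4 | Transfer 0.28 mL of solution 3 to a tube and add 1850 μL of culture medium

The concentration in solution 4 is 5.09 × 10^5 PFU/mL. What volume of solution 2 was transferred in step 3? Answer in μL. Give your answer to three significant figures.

Step 1: 1.65 mL + 21.9 mL = 23.55 mL total → factor 23.55/1.65 = 14.273
Step 2: 12-fold → factor 12
Step 3: v brought to 2150 μL → factor = 2150 μL/v
Step 4: 0.28 mL + 1850 μL = 2.13 mL total → factor 2.13/0.28 = 7.6071
Product of known-step factors = 1302.9
Overall factor = 1.50 × 10^9 PFU/mL / (5.09 × 10^5 PFU/mL) = 2947
Step-3 factor = 2947 / 1302.9 = 2.2618
v = 2150 μL / 2.2618 = 951 μL

951 μL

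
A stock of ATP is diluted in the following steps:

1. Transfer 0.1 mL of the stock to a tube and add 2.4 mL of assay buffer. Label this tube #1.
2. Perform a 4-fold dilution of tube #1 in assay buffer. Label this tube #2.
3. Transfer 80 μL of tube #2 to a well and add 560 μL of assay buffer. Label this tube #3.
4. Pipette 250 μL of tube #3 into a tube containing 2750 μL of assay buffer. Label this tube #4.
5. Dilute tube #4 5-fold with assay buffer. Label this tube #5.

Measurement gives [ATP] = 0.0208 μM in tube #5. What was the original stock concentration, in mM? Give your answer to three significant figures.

0.998 mM

Step 1: 0.1 mL + 2.4 mL = 2.5 mL total → factor 2.5/0.1 = 25
Step 2: 4-fold → factor 4
Step 3: 80 μL + 560 μL = 640 μL total → factor 640/80 = 8
Step 4: 250 μL + 2750 μL = 3000 μL total → factor 3000/250 = 12
Step 5: 5-fold → factor 5
Overall dilution factor = 25 × 4 × 8 × 12 × 5 = 48000
Stock = 0.0208 μM × 48000 = 998.4 μM = 0.998 mM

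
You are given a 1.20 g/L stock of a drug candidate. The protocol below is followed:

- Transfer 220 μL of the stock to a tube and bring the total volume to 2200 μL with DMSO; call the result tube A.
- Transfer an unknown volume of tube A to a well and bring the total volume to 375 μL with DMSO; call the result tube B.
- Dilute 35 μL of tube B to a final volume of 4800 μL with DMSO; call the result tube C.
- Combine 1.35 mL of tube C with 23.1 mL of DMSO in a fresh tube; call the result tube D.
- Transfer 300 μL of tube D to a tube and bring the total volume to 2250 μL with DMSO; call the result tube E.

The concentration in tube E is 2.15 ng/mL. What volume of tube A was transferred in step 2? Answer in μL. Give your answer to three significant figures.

125 μL

Step 1: 220 μL brought to 2200 μL → factor 2200/220 = 10
Step 2: v brought to 375 μL → factor = 375 μL/v
Step 3: 35 μL brought to 4800 μL → factor 4800/35 = 137.14
Step 4: 1.35 mL + 23.1 mL = 24.45 mL total → factor 24.45/1.35 = 18.111
Step 5: 300 μL brought to 2250 μL → factor 2250/300 = 7.5
Product of known-step factors = 1.8629 × 10^5
Overall factor = 1.20 g/L / (2.15 ng/mL) = 5.5814 × 10^5
Step-2 factor = 5.5814 × 10^5 / 1.8629 × 10^5 = 2.9961
v = 375 μL / 2.9961 = 125 μL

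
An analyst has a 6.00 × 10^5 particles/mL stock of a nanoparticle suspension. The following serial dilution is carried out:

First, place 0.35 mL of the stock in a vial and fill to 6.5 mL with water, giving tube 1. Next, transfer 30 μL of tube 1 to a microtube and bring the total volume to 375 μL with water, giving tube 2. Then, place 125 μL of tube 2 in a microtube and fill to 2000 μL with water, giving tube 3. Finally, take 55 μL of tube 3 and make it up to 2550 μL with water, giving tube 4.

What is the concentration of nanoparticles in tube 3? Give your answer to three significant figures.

162 particles/mL

Step 1: 0.35 mL brought to 6.5 mL → factor 6.5/0.35 = 18.571
Step 2: 30 μL brought to 375 μL → factor 375/30 = 12.5
Step 3: 125 μL brought to 2000 μL → factor 2000/125 = 16
Dilution factor through tube 3 = 18.571 × 12.5 × 16 = 3714.3
[tube 3] = 6.00 × 10^5 particles/mL / 3714.3 = 162 particles/mL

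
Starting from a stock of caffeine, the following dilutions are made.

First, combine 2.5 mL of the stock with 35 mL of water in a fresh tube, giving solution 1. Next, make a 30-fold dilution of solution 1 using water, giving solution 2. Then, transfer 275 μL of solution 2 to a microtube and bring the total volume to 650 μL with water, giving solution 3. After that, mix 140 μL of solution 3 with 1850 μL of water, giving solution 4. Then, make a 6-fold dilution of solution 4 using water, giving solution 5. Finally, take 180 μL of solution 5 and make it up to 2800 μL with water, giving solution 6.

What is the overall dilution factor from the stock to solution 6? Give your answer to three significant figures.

1.41 × 10^6

Step 1: 2.5 mL + 35 mL = 37.5 mL total → factor 37.5/2.5 = 15
Step 2: 30-fold → factor 30
Step 3: 275 μL brought to 650 μL → factor 650/275 = 2.3636
Step 4: 140 μL + 1850 μL = 1990 μL total → factor 1990/140 = 14.214
Step 5: 6-fold → factor 6
Step 6: 180 μL brought to 2800 μL → factor 2800/180 = 15.556
Overall dilution factor = 15 × 30 × 2.3636 × 14.214 × 6 × 15.556 = 1.4111 × 10^6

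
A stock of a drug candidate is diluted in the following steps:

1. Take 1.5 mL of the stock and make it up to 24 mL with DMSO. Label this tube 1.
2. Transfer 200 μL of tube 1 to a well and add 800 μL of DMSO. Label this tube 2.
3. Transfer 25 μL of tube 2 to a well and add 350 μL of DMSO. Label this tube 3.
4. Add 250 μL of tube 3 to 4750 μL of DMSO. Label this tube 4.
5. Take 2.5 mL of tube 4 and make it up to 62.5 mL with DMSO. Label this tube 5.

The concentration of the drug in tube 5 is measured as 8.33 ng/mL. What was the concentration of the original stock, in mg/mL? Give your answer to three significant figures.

Step 1: 1.5 mL brought to 24 mL → factor 24/1.5 = 16
Step 2: 200 μL + 800 μL = 1000 μL total → factor 1000/200 = 5
Step 3: 25 μL + 350 μL = 375 μL total → factor 375/25 = 15
Step 4: 250 μL + 4750 μL = 5000 μL total → factor 5000/250 = 20
Step 5: 2.5 mL brought to 62.5 mL → factor 62.5/2.5 = 25
Overall dilution factor = 16 × 5 × 15 × 20 × 25 = 6 × 10^5
Stock = 8.33 ng/mL × 6 × 10^5 = 4.998 × 10^6 ng/mL = 5.00 mg/mL

5.00 mg/mL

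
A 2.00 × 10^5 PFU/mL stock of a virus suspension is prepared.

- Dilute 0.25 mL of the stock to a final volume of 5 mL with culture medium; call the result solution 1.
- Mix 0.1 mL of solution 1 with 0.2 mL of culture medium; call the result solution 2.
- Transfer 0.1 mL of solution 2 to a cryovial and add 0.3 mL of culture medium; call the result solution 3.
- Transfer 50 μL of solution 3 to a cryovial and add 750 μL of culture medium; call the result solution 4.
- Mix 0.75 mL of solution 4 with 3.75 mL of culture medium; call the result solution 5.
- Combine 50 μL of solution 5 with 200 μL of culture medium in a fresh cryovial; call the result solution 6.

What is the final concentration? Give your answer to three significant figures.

1.74 PFU/mL

Step 1: 0.25 mL brought to 5 mL → factor 5/0.25 = 20
Step 2: 0.1 mL + 0.2 mL = 0.3 mL total → factor 0.3/0.1 = 3
Step 3: 0.1 mL + 0.3 mL = 0.4 mL total → factor 0.4/0.1 = 4
Step 4: 50 μL + 750 μL = 800 μL total → factor 800/50 = 16
Step 5: 0.75 mL + 3.75 mL = 4.5 mL total → factor 4.5/0.75 = 6
Step 6: 50 μL + 200 μL = 250 μL total → factor 250/50 = 5
Overall dilution factor = 20 × 3 × 4 × 16 × 6 × 5 = 1.152 × 10^5
Final = 2.00 × 10^5 PFU/mL / 1.152 × 10^5 = 1.74 PFU/mL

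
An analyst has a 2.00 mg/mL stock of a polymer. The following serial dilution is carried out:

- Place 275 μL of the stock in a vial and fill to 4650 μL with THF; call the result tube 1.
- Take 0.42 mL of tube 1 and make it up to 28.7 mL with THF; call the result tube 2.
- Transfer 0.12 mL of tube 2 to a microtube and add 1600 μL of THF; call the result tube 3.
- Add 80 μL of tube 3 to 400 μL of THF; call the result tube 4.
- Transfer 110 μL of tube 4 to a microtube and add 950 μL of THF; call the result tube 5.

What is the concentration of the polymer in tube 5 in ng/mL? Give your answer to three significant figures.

2.09 ng/mL

Step 1: 275 μL brought to 4650 μL → factor 4650/275 = 16.909
Step 2: 0.42 mL brought to 28.7 mL → factor 28.7/0.42 = 68.333
Step 3: 0.12 mL + 1600 μL = 1.72 mL total → factor 1.72/0.12 = 14.333
Step 4: 80 μL + 400 μL = 480 μL total → factor 480/80 = 6
Step 5: 110 μL + 950 μL = 1060 μL total → factor 1060/110 = 9.6364
Overall dilution factor = 16.909 × 68.333 × 14.333 × 6 × 9.6364 = 9.5756 × 10^5
Final = 2.00 mg/mL / 9.5756 × 10^5 = 2.089 × 10^-6 mg/mL = 2.09 ng/mL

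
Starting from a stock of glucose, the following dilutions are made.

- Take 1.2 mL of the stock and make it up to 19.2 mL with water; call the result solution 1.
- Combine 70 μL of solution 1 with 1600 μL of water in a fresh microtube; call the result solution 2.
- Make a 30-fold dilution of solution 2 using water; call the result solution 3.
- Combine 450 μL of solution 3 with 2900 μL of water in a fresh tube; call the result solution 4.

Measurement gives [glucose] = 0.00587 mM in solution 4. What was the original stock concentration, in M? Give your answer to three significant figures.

Step 1: 1.2 mL brought to 19.2 mL → factor 19.2/1.2 = 16
Step 2: 70 μL + 1600 μL = 1670 μL total → factor 1670/70 = 23.857
Step 3: 30-fold → factor 30
Step 4: 450 μL + 2900 μL = 3350 μL total → factor 3350/450 = 7.4444
Overall dilution factor = 16 × 23.857 × 30 × 7.4444 = 85250
Stock = 0.00587 mM × 85250 = 500.4 mM = 0.500 M

0.500 M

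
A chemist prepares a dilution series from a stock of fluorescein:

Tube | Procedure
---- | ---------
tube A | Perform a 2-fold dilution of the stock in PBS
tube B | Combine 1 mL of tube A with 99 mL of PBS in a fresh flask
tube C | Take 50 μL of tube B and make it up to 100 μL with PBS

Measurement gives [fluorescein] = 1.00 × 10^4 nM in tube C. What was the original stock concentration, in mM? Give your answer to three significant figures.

4.00 mM

Step 1: 2-fold → factor 2
Step 2: 1 mL + 99 mL = 100 mL total → factor 100/1 = 100
Step 3: 50 μL brought to 100 μL → factor 100/50 = 2
Overall dilution factor = 2 × 100 × 2 = 400
Stock = 1.00 × 10^4 nM × 400 = 4.000 × 10^6 nM = 4.00 mM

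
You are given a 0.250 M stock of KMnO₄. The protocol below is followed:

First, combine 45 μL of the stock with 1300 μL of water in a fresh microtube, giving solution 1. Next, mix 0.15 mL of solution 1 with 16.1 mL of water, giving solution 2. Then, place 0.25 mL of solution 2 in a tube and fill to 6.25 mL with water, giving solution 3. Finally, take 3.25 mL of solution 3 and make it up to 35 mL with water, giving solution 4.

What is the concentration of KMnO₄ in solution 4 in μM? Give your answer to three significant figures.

0.287 μM

Step 1: 45 μL + 1300 μL = 1345 μL total → factor 1345/45 = 29.889
Step 2: 0.15 mL + 16.1 mL = 16.25 mL total → factor 16.25/0.15 = 108.33
Step 3: 0.25 mL brought to 6.25 mL → factor 6.25/0.25 = 25
Step 4: 3.25 mL brought to 35 mL → factor 35/3.25 = 10.769
Overall dilution factor = 29.889 × 108.33 × 25 × 10.769 = 8.7176 × 10^5
Final = 0.250 M / 8.7176 × 10^5 = 2.868 × 10^-7 M = 0.287 μM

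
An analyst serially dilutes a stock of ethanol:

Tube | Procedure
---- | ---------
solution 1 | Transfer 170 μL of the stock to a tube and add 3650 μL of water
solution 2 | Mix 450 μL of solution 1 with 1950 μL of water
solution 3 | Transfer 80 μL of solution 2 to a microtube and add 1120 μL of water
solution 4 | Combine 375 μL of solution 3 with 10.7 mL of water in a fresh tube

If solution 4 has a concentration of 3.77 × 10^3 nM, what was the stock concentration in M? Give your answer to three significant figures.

0.200 M

Step 1: 170 μL + 3650 μL = 3820 μL total → factor 3820/170 = 22.471
Step 2: 450 μL + 1950 μL = 2400 μL total → factor 2400/450 = 5.3333
Step 3: 80 μL + 1120 μL = 1200 μL total → factor 1200/80 = 15
Step 4: 375 μL + 10.7 mL = 11075 μL total → factor 11075/375 = 29.533
Overall dilution factor = 22.471 × 5.3333 × 15 × 29.533 = 53091
Stock = 3.77 × 10^3 nM × 53091 = 2.002 × 10^8 nM = 0.200 M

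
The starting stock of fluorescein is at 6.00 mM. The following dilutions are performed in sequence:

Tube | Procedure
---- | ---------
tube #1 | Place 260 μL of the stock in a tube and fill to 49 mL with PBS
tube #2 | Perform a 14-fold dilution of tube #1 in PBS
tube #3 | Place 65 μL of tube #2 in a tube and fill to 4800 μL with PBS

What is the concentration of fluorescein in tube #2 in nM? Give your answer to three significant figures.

Step 1: 260 μL brought to 49 mL → factor 49000/260 = 188.46
Step 2: 14-fold → factor 14
Dilution factor through tube #2 = 188.46 × 14 = 2638.5
[tube #2] = 6.00 mM / 2638.5 = 0.002274 mM = 2.27 × 10^3 nM

2.27 × 10^3 nM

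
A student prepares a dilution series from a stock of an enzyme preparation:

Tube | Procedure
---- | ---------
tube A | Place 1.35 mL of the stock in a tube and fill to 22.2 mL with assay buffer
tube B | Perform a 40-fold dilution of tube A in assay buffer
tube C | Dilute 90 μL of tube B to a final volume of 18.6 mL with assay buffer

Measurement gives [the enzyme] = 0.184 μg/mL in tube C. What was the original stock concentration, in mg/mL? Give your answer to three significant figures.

25.0 mg/mL

Step 1: 1.35 mL brought to 22.2 mL → factor 22.2/1.35 = 16.444
Step 2: 40-fold → factor 40
Step 3: 90 μL brought to 18.6 mL → factor 18600/90 = 206.67
Overall dilution factor = 16.444 × 40 × 206.67 = 1.3594 × 10^5
Stock = 0.184 μg/mL × 1.3594 × 10^5 = 2.501 × 10^4 μg/mL = 25.0 mg/mL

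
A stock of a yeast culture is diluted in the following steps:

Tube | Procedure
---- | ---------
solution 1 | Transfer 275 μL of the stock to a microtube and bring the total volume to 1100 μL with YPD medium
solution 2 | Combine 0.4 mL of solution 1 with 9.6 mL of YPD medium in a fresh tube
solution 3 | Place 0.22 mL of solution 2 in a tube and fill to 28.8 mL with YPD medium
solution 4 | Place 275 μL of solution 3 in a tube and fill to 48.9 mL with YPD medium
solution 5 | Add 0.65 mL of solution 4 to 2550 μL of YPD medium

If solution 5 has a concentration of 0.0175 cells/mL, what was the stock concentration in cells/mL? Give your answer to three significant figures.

Step 1: 275 μL brought to 1100 μL → factor 1100/275 = 4
Step 2: 0.4 mL + 9.6 mL = 10 mL total → factor 10/0.4 = 25
Step 3: 0.22 mL brought to 28.8 mL → factor 28.8/0.22 = 130.91
Step 4: 275 μL brought to 48.9 mL → factor 48900/275 = 177.82
Step 5: 0.65 mL + 2550 μL = 3.2 mL total → factor 3.2/0.65 = 4.9231
Overall dilution factor = 4 × 25 × 130.91 × 177.82 × 4.9231 = 1.146 × 10^7
Stock = 0.0175 cells/mL × 1.146 × 10^7 = 2.01 × 10^5 cells/mL

2.01 × 10^5 cells/mL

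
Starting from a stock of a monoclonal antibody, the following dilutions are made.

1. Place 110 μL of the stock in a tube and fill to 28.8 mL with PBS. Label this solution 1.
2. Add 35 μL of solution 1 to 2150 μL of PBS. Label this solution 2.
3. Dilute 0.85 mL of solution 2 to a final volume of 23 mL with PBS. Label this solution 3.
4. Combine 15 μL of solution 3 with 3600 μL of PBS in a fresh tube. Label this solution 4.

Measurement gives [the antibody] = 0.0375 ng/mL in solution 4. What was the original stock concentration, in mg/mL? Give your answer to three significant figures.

Step 1: 110 μL brought to 28.8 mL → factor 28800/110 = 261.82
Step 2: 35 μL + 2150 μL = 2185 μL total → factor 2185/35 = 62.429
Step 3: 0.85 mL brought to 23 mL → factor 23/0.85 = 27.059
Step 4: 15 μL + 3600 μL = 3615 μL total → factor 3615/15 = 241
Overall dilution factor = 261.82 × 62.429 × 27.059 × 241 = 1.0659 × 10^8
Stock = 0.0375 ng/mL × 1.0659 × 10^8 = 3.997 × 10^6 ng/mL = 4.00 mg/mL

4.00 mg/mL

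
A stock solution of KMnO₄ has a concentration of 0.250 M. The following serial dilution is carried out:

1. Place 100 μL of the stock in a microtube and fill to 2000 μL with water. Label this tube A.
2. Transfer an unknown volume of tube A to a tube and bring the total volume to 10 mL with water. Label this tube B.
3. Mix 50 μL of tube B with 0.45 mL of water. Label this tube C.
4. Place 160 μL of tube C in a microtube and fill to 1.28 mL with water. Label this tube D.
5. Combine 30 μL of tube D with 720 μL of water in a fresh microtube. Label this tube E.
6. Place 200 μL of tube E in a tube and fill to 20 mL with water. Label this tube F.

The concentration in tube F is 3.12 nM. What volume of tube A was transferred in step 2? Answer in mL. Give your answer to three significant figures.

Step 1: 100 μL brought to 2000 μL → factor 2000/100 = 20
Step 2: v brought to 10 mL → factor = 10 mL/v
Step 3: 50 μL + 0.45 mL = 500 μL total → factor 500/50 = 10
Step 4: 160 μL brought to 1.28 mL → factor 1280/160 = 8
Step 5: 30 μL + 720 μL = 750 μL total → factor 750/30 = 25
Step 6: 200 μL brought to 20 mL → factor 20000/200 = 100
Product of known-step factors = 4 × 10^6
Overall factor = 0.250 M / (3.12 nM) = 8.0128 × 10^7
Step-2 factor = 8.0128 × 10^7 / 4 × 10^6 = 20.032
v = 10 mL / 20.032 = 0.499 mL

0.499 mL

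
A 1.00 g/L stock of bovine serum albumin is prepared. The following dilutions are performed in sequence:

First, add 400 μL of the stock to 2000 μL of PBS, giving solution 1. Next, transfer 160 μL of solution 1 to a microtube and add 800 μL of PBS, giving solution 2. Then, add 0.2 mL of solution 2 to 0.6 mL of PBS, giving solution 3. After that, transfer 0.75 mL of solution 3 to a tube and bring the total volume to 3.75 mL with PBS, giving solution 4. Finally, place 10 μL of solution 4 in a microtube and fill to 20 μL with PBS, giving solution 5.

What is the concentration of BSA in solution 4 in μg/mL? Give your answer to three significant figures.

Step 1: 400 μL + 2000 μL = 2400 μL total → factor 2400/400 = 6
Step 2: 160 μL + 800 μL = 960 μL total → factor 960/160 = 6
Step 3: 0.2 mL + 0.6 mL = 0.8 mL total → factor 0.8/0.2 = 4
Step 4: 0.75 mL brought to 3.75 mL → factor 3.75/0.75 = 5
Dilution factor through solution 4 = 6 × 6 × 4 × 5 = 720
[solution 4] = 1.00 g/L / 720 = 0.001389 g/L = 1.39 μg/mL

1.39 μg/mL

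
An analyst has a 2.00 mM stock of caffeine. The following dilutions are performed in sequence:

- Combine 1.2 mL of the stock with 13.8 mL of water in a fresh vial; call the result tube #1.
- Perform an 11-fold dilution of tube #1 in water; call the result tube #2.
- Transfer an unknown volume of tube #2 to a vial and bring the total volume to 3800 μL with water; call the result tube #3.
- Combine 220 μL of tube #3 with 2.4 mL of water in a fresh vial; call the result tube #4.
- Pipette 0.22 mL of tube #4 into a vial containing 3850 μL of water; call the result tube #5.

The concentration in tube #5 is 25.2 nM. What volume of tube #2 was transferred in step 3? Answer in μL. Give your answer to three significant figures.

1.45 × 10^3 μL

Step 1: 1.2 mL + 13.8 mL = 15 mL total → factor 15/1.2 = 12.5
Step 2: 11-fold → factor 11
Step 3: v brought to 3800 μL → factor = 3800 μL/v
Step 4: 220 μL + 2.4 mL = 2620 μL total → factor 2620/220 = 11.909
Step 5: 0.22 mL + 3850 μL = 4.07 mL total → factor 4.07/0.22 = 18.5
Product of known-step factors = 30294
Overall factor = 2.00 mM / (25.2 nM) = 79365
Step-3 factor = 79365 / 30294 = 2.6198
v = 3800 μL / 2.6198 = 1.45 × 10^3 μL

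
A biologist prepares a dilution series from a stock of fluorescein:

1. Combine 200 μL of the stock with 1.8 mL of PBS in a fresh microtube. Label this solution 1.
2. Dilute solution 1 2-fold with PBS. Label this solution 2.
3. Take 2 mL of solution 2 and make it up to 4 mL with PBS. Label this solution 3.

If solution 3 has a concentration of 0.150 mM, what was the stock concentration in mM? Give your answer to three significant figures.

6.00 mM

Step 1: 200 μL + 1.8 mL = 2000 μL total → factor 2000/200 = 10
Step 2: 2-fold → factor 2
Step 3: 2 mL brought to 4 mL → factor 4/2 = 2
Overall dilution factor = 10 × 2 × 2 = 40
Stock = 0.150 mM × 40 = 6.00 mM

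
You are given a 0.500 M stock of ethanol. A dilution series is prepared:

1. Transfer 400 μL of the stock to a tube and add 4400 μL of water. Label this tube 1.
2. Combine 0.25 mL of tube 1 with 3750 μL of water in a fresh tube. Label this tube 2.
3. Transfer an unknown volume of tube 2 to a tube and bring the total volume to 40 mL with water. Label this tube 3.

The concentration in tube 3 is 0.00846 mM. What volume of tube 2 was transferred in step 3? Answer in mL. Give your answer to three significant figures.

0.130 mL

Step 1: 400 μL + 4400 μL = 4800 μL total → factor 4800/400 = 12
Step 2: 0.25 mL + 3750 μL = 4 mL total → factor 4/0.25 = 16
Step 3: v brought to 40 mL → factor = 40 mL/v
Product of known-step factors = 192
Overall factor = 0.500 M / (0.00846 mM) = 59102
Step-3 factor = 59102 / 192 = 307.82
v = 40 mL / 307.82 = 0.130 mL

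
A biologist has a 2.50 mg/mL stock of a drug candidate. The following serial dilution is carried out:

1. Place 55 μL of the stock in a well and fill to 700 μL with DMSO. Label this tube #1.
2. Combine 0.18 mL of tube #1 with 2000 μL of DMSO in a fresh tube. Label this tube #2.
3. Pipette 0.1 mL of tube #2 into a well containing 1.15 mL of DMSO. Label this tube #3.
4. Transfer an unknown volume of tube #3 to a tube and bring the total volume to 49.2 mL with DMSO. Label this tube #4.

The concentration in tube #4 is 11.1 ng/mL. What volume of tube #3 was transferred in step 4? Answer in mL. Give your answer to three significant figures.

0.421 mL

Step 1: 55 μL brought to 700 μL → factor 700/55 = 12.727
Step 2: 0.18 mL + 2000 μL = 2.18 mL total → factor 2.18/0.18 = 12.111
Step 3: 0.1 mL + 1.15 mL = 1.25 mL total → factor 1.25/0.1 = 12.5
Step 4: v brought to 49.2 mL → factor = 49.2 mL/v
Product of known-step factors = 1926.8
Overall factor = 2.50 mg/mL / (11.1 ng/mL) = 2.2523 × 10^5
Step-4 factor = 2.2523 × 10^5 / 1926.8 = 116.89
v = 49.2 mL / 116.89 = 0.421 mL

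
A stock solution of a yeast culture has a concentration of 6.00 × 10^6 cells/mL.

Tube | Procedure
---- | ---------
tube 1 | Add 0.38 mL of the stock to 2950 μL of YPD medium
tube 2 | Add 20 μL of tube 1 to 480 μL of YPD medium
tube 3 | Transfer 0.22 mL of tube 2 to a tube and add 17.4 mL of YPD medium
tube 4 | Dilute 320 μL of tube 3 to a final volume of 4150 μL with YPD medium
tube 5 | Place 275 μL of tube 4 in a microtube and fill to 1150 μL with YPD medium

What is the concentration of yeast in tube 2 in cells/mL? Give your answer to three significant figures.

Step 1: 0.38 mL + 2950 μL = 3.33 mL total → factor 3.33/0.38 = 8.7632
Step 2: 20 μL + 480 μL = 500 μL total → factor 500/20 = 25
Dilution factor through tube 2 = 8.7632 × 25 = 219.08
[tube 2] = 6.00 × 10^6 cells/mL / 219.08 = 2.74 × 10^4 cells/mL

2.74 × 10^4 cells/mL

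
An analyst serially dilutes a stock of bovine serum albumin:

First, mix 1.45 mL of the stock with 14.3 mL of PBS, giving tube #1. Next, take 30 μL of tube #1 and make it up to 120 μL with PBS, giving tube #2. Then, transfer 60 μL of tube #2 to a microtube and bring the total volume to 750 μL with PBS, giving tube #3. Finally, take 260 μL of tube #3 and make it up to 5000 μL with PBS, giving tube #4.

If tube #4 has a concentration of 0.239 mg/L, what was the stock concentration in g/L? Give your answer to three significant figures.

Step 1: 1.45 mL + 14.3 mL = 15.75 mL total → factor 15.75/1.45 = 10.862
Step 2: 30 μL brought to 120 μL → factor 120/30 = 4
Step 3: 60 μL brought to 750 μL → factor 750/60 = 12.5
Step 4: 260 μL brought to 5000 μL → factor 5000/260 = 19.231
Overall dilution factor = 10.862 × 4 × 12.5 × 19.231 = 10444
Stock = 0.239 mg/L × 10444 = 2496 mg/L = 2.50 g/L

2.50 g/L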